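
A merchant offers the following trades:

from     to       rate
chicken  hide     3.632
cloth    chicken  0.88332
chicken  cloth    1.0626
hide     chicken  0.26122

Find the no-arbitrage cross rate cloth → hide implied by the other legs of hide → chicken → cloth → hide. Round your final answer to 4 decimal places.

Known legs of the cycle: 0.26122 × 1.0626 = 0.277572372
For no arbitrage the full-cycle product must be 1, so the missing rate is 1 / 0.277572372 ≈ 3.602664.

3.6027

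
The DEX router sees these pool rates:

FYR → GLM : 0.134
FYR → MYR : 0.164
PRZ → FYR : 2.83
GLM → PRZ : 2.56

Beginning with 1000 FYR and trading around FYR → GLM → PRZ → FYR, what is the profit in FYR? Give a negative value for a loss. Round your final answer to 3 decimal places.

-29.197

1000 FYR × 0.134 = 134 GLM
134 GLM × 2.56 = 343.04 PRZ
343.04 PRZ × 2.83 = 970.8032 FYR
Net change: 970.8032 − 1000 = -29.1968 FYR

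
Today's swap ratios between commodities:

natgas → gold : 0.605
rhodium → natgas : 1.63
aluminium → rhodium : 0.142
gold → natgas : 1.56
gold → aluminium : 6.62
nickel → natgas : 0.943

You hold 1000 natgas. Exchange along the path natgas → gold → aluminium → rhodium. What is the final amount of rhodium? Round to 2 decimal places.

568.72

1000 natgas × 0.605 = 605 gold
605 gold × 6.62 = 4005.1 aluminium
4005.1 aluminium × 0.142 = 568.7242 rhodium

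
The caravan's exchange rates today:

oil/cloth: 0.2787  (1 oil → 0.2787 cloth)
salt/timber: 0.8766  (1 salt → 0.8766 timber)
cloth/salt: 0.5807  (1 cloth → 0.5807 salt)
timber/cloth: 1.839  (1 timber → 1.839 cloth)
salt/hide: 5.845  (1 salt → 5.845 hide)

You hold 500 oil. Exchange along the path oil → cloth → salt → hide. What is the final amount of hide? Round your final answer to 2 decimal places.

472.98

500 oil × 0.2787 = 139.35 cloth
139.35 cloth × 0.5807 = 80.920545 salt
80.920545 salt × 5.845 = 472.980585525 hide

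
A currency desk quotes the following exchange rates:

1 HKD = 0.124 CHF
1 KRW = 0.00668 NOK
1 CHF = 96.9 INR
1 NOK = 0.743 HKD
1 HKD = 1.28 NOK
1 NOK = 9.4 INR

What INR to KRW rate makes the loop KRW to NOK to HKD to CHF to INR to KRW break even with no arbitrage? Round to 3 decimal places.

Known legs of the cycle: 0.00668 × 0.743 × 0.124 × 96.9 = 0.059636306544
For no arbitrage the full-cycle product must be 1, so the missing rate is 1 / 0.059636306544 ≈ 16.76831.

16.768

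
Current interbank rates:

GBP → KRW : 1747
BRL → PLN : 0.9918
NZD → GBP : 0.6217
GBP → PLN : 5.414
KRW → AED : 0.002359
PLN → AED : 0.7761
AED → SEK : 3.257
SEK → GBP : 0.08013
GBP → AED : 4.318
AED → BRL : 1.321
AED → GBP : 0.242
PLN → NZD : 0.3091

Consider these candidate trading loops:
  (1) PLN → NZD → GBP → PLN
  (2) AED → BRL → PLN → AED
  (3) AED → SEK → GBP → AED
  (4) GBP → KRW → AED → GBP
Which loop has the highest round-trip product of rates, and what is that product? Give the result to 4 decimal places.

1.1269

(1) 0.3091 × 0.6217 × 5.414 = 1.04039
(2) 1.321 × 0.9918 × 0.7761 = 1.01682
(3) 3.257 × 0.08013 × 4.318 = 1.12693
(4) 1747 × 0.002359 × 0.242 = 0.99732
Highest is cycle (3) at 1.1269 (>1, arbitrage).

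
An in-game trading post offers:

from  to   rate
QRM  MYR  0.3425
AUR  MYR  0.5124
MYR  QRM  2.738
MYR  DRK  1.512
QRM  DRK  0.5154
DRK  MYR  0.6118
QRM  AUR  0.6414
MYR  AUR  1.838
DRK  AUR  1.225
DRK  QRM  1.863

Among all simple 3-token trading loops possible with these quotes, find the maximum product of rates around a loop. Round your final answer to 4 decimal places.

0.9648

MYR→DRK→QRM→MYR: 1.512 × 1.863 × 0.3425 = 0.96477
MYR→DRK→AUR→MYR: 1.512 × 1.225 × 0.5124 = 0.94907
MYR→QRM→AUR→MYR: 2.738 × 0.6414 × 0.5124 = 0.89985
MYR→QRM→DRK→MYR: 2.738 × 0.5154 × 0.6118 = 0.86335
Maximum is MYR→DRK→QRM→MYR at 0.9648; no arbitrage — every cycle loses value.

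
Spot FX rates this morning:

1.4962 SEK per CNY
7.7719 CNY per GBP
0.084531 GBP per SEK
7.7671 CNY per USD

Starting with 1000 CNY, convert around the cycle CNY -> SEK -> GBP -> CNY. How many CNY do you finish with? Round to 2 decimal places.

982.95

1000 CNY × 1.4962 = 1496.2 SEK
1496.2 SEK × 0.084531 = 126.4752822 GBP
126.4752822 GBP × 7.7719 = 982.95324573018 CNY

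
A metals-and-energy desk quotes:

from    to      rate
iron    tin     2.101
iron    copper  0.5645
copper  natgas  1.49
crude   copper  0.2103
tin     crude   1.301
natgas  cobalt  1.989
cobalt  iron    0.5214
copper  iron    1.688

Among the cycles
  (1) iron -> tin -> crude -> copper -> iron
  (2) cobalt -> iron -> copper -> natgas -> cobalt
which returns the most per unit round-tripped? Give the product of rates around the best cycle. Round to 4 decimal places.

0.9703

(1) 2.101 × 1.301 × 0.2103 × 1.688 = 0.97032
(2) 0.5214 × 0.5645 × 1.49 × 1.989 = 0.87228
Highest is cycle (1) at 0.9703 (≤1, no arbitrage).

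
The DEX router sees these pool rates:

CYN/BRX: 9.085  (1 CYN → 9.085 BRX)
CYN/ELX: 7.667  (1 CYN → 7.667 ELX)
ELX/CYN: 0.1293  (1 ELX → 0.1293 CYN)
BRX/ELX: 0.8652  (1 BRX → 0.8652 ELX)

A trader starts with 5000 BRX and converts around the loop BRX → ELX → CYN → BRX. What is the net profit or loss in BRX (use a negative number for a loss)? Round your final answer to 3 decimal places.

5000 BRX × 0.8652 = 4326 ELX
4326 ELX × 0.1293 = 559.3518 CYN
559.3518 CYN × 9.085 = 5081.711103 BRX
Net change: 5081.711103 − 5000 = 81.711103 BRX

81.711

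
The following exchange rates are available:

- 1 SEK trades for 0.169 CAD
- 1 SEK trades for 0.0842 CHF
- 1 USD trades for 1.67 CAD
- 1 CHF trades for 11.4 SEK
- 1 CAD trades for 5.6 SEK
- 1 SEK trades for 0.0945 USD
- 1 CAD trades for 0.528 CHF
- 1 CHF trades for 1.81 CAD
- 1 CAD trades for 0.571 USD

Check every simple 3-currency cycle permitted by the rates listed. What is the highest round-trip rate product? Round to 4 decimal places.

1.0172

CHF→SEK→CAD→CHF: 11.4 × 0.169 × 0.528 = 1.01724
SEK→USD→CAD→SEK: 0.0945 × 1.67 × 5.6 = 0.88376
CHF→CAD→SEK→CHF: 1.81 × 5.6 × 0.0842 = 0.85345
Maximum is CHF→SEK→CAD→CHF at 1.0172; arbitrage exists.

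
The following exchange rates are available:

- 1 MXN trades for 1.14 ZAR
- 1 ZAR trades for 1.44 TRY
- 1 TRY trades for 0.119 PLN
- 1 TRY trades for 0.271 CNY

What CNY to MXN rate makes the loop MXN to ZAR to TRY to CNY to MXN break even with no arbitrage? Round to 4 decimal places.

Known legs of the cycle: 1.14 × 1.44 × 0.271 = 0.4448736
For no arbitrage the full-cycle product must be 1, so the missing rate is 1 / 0.4448736 ≈ 2.247829.

2.2478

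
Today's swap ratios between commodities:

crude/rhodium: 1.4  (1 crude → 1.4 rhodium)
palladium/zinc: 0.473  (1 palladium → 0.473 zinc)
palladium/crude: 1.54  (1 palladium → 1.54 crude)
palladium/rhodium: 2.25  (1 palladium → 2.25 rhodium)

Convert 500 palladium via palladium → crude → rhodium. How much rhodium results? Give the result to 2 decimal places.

500 palladium × 1.54 = 770 crude
770 crude × 1.4 = 1078 rhodium

1078.00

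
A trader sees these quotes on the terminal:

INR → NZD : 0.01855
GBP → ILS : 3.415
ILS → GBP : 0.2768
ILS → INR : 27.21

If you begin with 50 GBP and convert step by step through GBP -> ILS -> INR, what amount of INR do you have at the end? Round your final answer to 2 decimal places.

4646.11

50 GBP × 3.415 = 170.75 ILS
170.75 ILS × 27.21 = 4646.1075 INR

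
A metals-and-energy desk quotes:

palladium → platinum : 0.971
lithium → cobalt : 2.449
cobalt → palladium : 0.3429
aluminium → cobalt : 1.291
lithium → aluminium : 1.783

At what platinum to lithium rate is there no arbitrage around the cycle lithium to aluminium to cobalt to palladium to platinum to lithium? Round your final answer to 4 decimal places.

Known legs of the cycle: 1.783 × 1.291 × 0.3429 × 0.971 = 0.7664155372827
For no arbitrage the full-cycle product must be 1, so the missing rate is 1 / 0.7664155372827 ≈ 1.304775.

1.3048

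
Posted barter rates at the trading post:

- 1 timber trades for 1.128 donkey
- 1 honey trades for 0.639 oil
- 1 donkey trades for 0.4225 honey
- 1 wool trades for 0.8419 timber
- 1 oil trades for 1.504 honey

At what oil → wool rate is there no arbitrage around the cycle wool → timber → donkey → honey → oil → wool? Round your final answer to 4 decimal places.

Known legs of the cycle: 0.8419 × 1.128 × 0.4225 × 0.639 = 0.256387696578
For no arbitrage the full-cycle product must be 1, so the missing rate is 1 / 0.256387696578 ≈ 3.900343.

3.9003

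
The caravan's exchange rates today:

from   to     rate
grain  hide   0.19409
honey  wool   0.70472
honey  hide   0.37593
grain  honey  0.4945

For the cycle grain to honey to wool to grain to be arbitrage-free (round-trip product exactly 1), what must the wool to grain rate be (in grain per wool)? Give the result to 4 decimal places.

2.8696

Known legs of the cycle: 0.4945 × 0.70472 = 0.34848404
For no arbitrage the full-cycle product must be 1, so the missing rate is 1 / 0.34848404 ≈ 2.869572.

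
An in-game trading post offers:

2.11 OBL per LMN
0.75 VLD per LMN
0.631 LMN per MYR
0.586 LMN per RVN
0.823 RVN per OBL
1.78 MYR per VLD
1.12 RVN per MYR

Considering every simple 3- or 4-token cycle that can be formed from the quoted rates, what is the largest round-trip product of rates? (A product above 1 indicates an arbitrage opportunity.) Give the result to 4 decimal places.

OBL→RVN→LMN→OBL: 0.823 × 0.586 × 2.11 = 1.01761
RVN→LMN→VLD→MYR→RVN: 0.586 × 0.75 × 1.78 × 1.12 = 0.87619
VLD→MYR→LMN→VLD: 1.78 × 0.631 × 0.75 = 0.84239
Maximum is OBL→RVN→LMN→OBL at 1.0176; arbitrage exists.

1.0176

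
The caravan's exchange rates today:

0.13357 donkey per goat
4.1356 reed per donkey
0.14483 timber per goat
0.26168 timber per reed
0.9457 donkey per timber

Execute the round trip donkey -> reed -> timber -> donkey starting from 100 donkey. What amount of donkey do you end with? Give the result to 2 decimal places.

102.34

100 donkey × 4.1356 = 413.56 reed
413.56 reed × 0.26168 = 108.2203808 timber
108.2203808 timber × 0.9457 = 102.34401412256 donkey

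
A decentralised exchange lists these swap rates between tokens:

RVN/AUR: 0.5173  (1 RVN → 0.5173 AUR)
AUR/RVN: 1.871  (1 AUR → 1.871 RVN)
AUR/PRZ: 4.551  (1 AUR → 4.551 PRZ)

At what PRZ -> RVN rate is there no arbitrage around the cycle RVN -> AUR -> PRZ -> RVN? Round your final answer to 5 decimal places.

Known legs of the cycle: 0.5173 × 4.551 = 2.3542323
For no arbitrage the full-cycle product must be 1, so the missing rate is 1 / 2.3542323 ≈ 0.4247669.

0.42477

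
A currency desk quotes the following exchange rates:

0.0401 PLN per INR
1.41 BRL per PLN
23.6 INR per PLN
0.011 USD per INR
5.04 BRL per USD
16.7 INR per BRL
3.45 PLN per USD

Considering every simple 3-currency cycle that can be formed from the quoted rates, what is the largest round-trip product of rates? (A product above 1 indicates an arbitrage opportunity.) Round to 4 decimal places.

INR→PLN→BRL→INR: 0.0401 × 1.41 × 16.7 = 0.94423
INR→USD→BRL→INR: 0.011 × 5.04 × 16.7 = 0.92585
INR→USD→PLN→INR: 0.011 × 3.45 × 23.6 = 0.89562
Maximum is INR→PLN→BRL→INR at 0.9442; no arbitrage — every cycle loses value.

0.9442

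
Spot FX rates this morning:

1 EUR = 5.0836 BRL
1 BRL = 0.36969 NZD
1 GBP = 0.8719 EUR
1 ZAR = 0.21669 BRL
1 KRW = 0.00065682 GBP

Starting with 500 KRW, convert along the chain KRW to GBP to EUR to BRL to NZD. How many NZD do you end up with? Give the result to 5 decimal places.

0.53814

500 KRW × 0.00065682 = 0.32841 GBP
0.32841 GBP × 0.8719 = 0.286340679 EUR
0.286340679 EUR × 5.0836 = 1.4556414757644 BRL
1.4556414757644 BRL × 0.36969 = 0.538136097175341036 NZD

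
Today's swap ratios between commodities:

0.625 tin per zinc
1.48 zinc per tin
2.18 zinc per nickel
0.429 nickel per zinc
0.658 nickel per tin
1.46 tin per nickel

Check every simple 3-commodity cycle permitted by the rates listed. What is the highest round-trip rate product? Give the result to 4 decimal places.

nickel→tin→zinc→nickel: 1.46 × 1.48 × 0.429 = 0.92698
nickel→zinc→tin→nickel: 2.18 × 0.625 × 0.658 = 0.89653
Maximum is nickel→tin→zinc→nickel at 0.9270; no arbitrage — every cycle loses value.

0.9270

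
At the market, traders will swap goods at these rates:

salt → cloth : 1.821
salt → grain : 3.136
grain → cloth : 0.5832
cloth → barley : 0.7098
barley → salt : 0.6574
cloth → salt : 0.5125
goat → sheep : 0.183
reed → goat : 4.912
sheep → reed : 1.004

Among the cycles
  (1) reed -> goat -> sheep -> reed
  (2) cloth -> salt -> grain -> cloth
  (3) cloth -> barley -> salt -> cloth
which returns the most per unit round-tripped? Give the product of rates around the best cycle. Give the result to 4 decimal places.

0.9373

(1) 4.912 × 0.183 × 1.004 = 0.90249
(2) 0.5125 × 3.136 × 0.5832 = 0.93732
(3) 0.7098 × 0.6574 × 1.821 = 0.84972
Highest is cycle (2) at 0.9373 (≤1, no arbitrage).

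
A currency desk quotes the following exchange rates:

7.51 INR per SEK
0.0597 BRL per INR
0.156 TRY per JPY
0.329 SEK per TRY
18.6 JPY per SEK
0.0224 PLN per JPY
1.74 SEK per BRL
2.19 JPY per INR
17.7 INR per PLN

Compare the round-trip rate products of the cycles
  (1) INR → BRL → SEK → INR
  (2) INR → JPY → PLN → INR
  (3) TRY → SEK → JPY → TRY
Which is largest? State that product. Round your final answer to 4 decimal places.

0.9546

(1) 0.0597 × 1.74 × 7.51 = 0.78012
(2) 2.19 × 0.0224 × 17.7 = 0.86829
(3) 0.329 × 18.6 × 0.156 = 0.95463
Highest is cycle (3) at 0.9546 (≤1, no arbitrage).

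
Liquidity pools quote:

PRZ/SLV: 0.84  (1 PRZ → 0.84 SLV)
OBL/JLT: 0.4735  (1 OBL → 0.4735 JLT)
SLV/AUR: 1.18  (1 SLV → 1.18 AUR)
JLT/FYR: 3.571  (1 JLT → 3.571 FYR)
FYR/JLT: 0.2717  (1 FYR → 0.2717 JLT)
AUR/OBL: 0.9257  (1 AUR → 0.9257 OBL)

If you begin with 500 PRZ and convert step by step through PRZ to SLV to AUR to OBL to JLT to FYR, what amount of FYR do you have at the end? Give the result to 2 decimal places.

500 PRZ × 0.84 = 420 SLV
420 SLV × 1.18 = 495.6 AUR
495.6 AUR × 0.9257 = 458.77692 OBL
458.77692 OBL × 0.4735 = 217.23087162 JLT
217.23087162 JLT × 3.571 = 775.73144255502 FYR

775.73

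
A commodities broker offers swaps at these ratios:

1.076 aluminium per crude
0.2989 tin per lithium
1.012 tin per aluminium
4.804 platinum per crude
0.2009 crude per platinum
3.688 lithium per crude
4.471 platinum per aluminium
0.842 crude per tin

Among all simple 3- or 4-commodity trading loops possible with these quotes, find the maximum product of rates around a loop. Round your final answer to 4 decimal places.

aluminium→platinum→crude→aluminium: 4.471 × 0.2009 × 1.076 = 0.96649
lithium→tin→crude→lithium: 0.2989 × 0.842 × 3.688 = 0.92817
aluminium→tin→crude→aluminium: 1.012 × 0.842 × 1.076 = 0.91686
Maximum is aluminium→platinum→crude→aluminium at 0.9665; no arbitrage — every cycle loses value.

0.9665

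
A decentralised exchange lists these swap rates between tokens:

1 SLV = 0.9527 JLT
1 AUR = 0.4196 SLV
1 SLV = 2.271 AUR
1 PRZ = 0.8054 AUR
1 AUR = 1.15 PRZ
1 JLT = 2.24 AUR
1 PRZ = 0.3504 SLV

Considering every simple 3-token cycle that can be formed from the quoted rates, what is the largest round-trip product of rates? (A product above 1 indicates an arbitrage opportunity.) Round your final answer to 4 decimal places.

0.9151

AUR→PRZ→SLV→AUR: 1.15 × 0.3504 × 2.271 = 0.91512
JLT→AUR→SLV→JLT: 2.24 × 0.4196 × 0.9527 = 0.89545
Maximum is AUR→PRZ→SLV→AUR at 0.9151; no arbitrage — every cycle loses value.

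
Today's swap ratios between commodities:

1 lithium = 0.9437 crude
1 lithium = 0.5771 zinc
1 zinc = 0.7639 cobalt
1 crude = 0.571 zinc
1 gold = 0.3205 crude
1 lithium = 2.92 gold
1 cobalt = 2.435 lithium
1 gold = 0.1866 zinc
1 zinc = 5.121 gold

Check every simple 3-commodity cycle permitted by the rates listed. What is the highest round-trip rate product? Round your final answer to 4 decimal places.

1.0735

lithium→zinc→cobalt→lithium: 0.5771 × 0.7639 × 2.435 = 1.07346
zinc→gold→crude→zinc: 5.121 × 0.3205 × 0.571 = 0.93717
Maximum is lithium→zinc→cobalt→lithium at 1.0735; arbitrage exists.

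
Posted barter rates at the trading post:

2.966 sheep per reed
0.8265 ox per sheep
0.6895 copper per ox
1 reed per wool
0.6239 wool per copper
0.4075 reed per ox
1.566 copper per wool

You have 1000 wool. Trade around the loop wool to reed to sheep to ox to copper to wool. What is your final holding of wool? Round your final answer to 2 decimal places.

1054.54

1000 wool × 1 = 1000 reed
1000 reed × 2.966 = 2966 sheep
2966 sheep × 0.8265 = 2451.399 ox
2451.399 ox × 0.6895 = 1690.2396105 copper
1690.2396105 copper × 0.6239 = 1054.54049299095 wool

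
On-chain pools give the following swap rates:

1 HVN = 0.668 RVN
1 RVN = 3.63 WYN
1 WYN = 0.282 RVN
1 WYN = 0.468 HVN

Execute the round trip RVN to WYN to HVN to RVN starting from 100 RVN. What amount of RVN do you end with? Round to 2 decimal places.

100 RVN × 3.63 = 363 WYN
363 WYN × 0.468 = 169.884 HVN
169.884 HVN × 0.668 = 113.482512 RVN

113.48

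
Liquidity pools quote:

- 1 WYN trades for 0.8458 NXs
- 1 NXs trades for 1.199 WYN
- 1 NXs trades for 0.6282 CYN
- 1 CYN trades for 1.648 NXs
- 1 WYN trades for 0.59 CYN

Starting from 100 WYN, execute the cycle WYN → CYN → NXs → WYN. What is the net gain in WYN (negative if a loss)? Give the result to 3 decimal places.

100 WYN × 0.59 = 59 CYN
59 CYN × 1.648 = 97.232 NXs
97.232 NXs × 1.199 = 116.581168 WYN
Net change: 116.581168 − 100 = 16.581168 WYN

16.581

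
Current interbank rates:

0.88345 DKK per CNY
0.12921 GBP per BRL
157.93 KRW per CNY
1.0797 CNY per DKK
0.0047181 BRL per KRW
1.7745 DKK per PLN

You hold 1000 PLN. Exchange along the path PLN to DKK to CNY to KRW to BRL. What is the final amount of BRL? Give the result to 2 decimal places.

1000 PLN × 1.7745 = 1774.5 DKK
1774.5 DKK × 1.0797 = 1915.92765 CNY
1915.92765 CNY × 157.93 = 302582.4537645 KRW
302582.4537645 KRW × 0.0047181 = 1427.61427510628745 BRL

1427.61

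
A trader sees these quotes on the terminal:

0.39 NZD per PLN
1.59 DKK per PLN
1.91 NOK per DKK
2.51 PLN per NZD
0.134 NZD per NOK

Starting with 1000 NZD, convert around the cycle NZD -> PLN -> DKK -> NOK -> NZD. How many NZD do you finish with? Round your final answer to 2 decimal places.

1000 NZD × 2.51 = 2510 PLN
2510 PLN × 1.59 = 3990.9 DKK
3990.9 DKK × 1.91 = 7622.619 NOK
7622.619 NOK × 0.134 = 1021.430946 NZD

1021.43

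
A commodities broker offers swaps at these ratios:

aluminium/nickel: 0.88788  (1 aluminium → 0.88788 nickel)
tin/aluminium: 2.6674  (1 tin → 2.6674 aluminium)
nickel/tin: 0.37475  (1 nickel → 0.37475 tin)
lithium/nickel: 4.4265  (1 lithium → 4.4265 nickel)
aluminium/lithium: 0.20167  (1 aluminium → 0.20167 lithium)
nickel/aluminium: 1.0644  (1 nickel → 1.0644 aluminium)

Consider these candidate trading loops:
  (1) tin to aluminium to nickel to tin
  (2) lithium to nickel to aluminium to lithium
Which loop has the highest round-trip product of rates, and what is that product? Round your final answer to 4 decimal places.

0.9502

(1) 2.6674 × 0.88788 × 0.37475 = 0.88753
(2) 4.4265 × 1.0644 × 0.20167 = 0.95018
Highest is cycle (2) at 0.9502 (≤1, no arbitrage).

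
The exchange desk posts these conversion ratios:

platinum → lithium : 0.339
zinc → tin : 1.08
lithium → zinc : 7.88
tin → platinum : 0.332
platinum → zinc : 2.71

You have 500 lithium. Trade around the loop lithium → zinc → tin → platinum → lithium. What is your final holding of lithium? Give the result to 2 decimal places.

478.91

500 lithium × 7.88 = 3940 zinc
3940 zinc × 1.08 = 4255.2 tin
4255.2 tin × 0.332 = 1412.7264 platinum
1412.7264 platinum × 0.339 = 478.9142496 lithium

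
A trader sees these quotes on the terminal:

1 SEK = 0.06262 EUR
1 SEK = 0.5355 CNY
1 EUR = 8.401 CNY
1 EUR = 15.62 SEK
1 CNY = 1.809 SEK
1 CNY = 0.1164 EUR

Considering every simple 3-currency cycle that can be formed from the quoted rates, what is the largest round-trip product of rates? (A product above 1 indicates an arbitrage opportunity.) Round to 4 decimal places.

CNY→EUR→SEK→CNY: 0.1164 × 15.62 × 0.5355 = 0.97363
CNY→SEK→EUR→CNY: 1.809 × 0.06262 × 8.401 = 0.95166
Maximum is CNY→EUR→SEK→CNY at 0.9736; no arbitrage — every cycle loses value.

0.9736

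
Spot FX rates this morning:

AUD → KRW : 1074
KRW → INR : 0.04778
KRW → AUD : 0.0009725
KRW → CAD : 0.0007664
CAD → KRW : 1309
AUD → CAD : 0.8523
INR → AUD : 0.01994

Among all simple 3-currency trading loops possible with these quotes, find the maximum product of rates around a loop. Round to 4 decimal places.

CAD→KRW→AUD→CAD: 1309 × 0.0009725 × 0.8523 = 1.08498
KRW→INR→AUD→KRW: 0.04778 × 0.01994 × 1074 = 1.02324
Maximum is CAD→KRW→AUD→CAD at 1.0850; arbitrage exists.

1.0850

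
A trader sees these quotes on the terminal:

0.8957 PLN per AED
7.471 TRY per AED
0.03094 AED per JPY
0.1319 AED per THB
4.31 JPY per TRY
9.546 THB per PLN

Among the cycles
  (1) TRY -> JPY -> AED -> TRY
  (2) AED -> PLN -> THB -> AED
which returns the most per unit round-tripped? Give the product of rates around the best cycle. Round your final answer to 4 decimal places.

1.1278

(1) 4.31 × 0.03094 × 7.471 = 0.99627
(2) 0.8957 × 9.546 × 0.1319 = 1.12779
Highest is cycle (2) at 1.1278 (>1, arbitrage).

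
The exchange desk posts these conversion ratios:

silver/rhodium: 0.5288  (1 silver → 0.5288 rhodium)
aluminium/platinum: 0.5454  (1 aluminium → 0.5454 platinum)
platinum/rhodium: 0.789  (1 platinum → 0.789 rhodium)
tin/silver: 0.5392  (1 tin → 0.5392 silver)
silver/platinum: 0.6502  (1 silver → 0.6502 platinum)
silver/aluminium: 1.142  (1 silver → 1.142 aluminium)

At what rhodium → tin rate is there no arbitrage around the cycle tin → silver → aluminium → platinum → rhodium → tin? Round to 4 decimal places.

3.7739

Known legs of the cycle: 0.5392 × 1.142 × 0.5454 × 0.789 = 0.26497696670784
For no arbitrage the full-cycle product must be 1, so the missing rate is 1 / 0.26497696670784 ≈ 3.773913.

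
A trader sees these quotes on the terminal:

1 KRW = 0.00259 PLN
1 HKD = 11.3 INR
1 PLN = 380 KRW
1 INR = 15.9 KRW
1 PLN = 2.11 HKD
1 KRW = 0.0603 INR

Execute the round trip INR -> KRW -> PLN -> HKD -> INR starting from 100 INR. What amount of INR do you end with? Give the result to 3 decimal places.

98.188

100 INR × 15.9 = 1590 KRW
1590 KRW × 0.00259 = 4.1181 PLN
4.1181 PLN × 2.11 = 8.689191 HKD
8.689191 HKD × 11.3 = 98.1878583 INR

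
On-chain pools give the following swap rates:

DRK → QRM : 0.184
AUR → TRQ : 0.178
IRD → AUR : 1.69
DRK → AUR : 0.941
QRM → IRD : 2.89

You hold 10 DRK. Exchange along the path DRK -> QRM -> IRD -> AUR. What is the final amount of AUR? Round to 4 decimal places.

10 DRK × 0.184 = 1.84 QRM
1.84 QRM × 2.89 = 5.3176 IRD
5.3176 IRD × 1.69 = 8.986744 AUR

8.9867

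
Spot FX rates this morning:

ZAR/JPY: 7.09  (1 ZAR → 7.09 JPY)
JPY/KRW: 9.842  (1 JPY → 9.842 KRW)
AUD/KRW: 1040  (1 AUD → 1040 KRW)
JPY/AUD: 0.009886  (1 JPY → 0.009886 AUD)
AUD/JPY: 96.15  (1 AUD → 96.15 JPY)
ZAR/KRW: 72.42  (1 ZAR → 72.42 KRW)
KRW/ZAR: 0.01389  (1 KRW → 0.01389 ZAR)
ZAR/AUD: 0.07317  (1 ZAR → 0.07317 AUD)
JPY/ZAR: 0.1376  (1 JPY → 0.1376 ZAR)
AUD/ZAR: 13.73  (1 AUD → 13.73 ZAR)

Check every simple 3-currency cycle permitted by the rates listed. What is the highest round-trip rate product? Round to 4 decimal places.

ZAR→AUD→KRW→ZAR: 0.07317 × 1040 × 0.01389 = 1.05698
ZAR→JPY→KRW→ZAR: 7.09 × 9.842 × 0.01389 = 0.96924
ZAR→AUD→JPY→ZAR: 0.07317 × 96.15 × 0.1376 = 0.96806
ZAR→JPY→AUD→ZAR: 7.09 × 0.009886 × 13.73 = 0.96236
Maximum is ZAR→AUD→KRW→ZAR at 1.0570; arbitrage exists.

1.0570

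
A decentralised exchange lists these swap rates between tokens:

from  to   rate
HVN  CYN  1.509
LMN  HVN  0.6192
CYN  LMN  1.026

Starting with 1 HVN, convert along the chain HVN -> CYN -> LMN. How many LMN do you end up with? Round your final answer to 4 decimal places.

1.5482

1 HVN × 1.509 = 1.509 CYN
1.509 CYN × 1.026 = 1.548234 LMN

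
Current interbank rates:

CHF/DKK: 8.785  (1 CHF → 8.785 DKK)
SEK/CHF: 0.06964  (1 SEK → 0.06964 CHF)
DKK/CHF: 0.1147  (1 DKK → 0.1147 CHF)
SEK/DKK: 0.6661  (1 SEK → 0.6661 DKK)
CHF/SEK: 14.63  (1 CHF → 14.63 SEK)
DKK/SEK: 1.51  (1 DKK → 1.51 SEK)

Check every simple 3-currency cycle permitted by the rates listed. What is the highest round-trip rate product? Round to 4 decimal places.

1.1178

SEK→DKK→CHF→SEK: 0.6661 × 0.1147 × 14.63 = 1.11776
SEK→CHF→DKK→SEK: 0.06964 × 8.785 × 1.51 = 0.92380
Maximum is SEK→DKK→CHF→SEK at 1.1178; arbitrage exists.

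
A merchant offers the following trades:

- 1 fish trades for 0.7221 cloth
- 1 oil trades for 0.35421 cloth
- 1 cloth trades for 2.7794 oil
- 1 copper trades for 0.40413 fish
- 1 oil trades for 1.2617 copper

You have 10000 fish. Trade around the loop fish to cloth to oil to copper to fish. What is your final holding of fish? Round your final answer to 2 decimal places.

10233.53

10000 fish × 0.7221 = 7221 cloth
7221 cloth × 2.7794 = 20070.0474 oil
20070.0474 oil × 1.2617 = 25322.37880458 copper
25322.37880458 copper × 0.40413 = 10233.5329462949154 fish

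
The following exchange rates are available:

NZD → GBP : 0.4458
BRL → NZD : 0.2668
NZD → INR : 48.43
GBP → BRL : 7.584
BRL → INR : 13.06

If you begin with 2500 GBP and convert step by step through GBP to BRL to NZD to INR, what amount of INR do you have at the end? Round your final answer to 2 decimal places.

244984.51

2500 GBP × 7.584 = 18960 BRL
18960 BRL × 0.2668 = 5058.528 NZD
5058.528 NZD × 48.43 = 244984.51104 INR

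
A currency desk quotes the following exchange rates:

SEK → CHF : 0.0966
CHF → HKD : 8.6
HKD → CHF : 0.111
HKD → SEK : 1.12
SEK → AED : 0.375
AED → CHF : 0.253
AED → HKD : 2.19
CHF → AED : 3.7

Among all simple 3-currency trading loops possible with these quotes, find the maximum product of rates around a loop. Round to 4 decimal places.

HKD→SEK→CHF→HKD: 1.12 × 0.0966 × 8.6 = 0.93045
HKD→SEK→AED→HKD: 1.12 × 0.375 × 2.19 = 0.91980
HKD→CHF→AED→HKD: 0.111 × 3.7 × 2.19 = 0.89943
Maximum is HKD→SEK→CHF→HKD at 0.9305; no arbitrage — every cycle loses value.

0.9305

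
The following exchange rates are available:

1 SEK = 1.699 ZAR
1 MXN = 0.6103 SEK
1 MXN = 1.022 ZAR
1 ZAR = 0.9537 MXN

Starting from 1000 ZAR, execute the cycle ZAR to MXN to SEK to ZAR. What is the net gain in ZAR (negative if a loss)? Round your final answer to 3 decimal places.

-11.109

1000 ZAR × 0.9537 = 953.7 MXN
953.7 MXN × 0.6103 = 582.04311 SEK
582.04311 SEK × 1.699 = 988.89124389 ZAR
Net change: 988.89124389 − 1000 = -11.10875611 ZAR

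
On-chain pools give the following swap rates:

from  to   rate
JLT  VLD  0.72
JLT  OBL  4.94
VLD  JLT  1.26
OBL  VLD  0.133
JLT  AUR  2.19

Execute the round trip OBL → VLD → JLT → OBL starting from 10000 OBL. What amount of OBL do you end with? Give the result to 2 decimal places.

10000 OBL × 0.133 = 1330 VLD
1330 VLD × 1.26 = 1675.8 JLT
1675.8 JLT × 4.94 = 8278.452 OBL

8278.45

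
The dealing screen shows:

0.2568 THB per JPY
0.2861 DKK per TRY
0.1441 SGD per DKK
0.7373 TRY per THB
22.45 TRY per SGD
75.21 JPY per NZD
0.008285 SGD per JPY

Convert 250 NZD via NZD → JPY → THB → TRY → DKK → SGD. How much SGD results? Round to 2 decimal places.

146.77

250 NZD × 75.21 = 18802.5 JPY
18802.5 JPY × 0.2568 = 4828.482 THB
4828.482 THB × 0.7373 = 3560.0397786 TRY
3560.0397786 TRY × 0.2861 = 1018.52738065746 DKK
1018.52738065746 DKK × 0.1441 = 146.769795552739986 SGD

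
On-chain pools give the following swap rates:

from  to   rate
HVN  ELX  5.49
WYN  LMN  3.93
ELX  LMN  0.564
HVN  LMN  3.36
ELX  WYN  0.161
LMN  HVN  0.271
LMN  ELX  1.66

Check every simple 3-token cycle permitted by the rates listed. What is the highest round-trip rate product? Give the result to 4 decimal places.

1.0503

ELX→WYN→LMN→ELX: 0.161 × 3.93 × 1.66 = 1.05033
ELX→LMN→HVN→ELX: 0.564 × 0.271 × 5.49 = 0.83911
Maximum is ELX→WYN→LMN→ELX at 1.0503; arbitrage exists.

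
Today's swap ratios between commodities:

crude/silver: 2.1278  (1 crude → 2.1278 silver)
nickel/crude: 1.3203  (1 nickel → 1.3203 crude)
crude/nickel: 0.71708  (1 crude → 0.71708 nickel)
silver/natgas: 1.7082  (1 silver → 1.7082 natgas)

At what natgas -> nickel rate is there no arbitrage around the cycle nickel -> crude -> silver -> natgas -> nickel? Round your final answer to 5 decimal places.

0.20838

Known legs of the cycle: 1.3203 × 2.1278 × 1.7082 = 4.798904919588
For no arbitrage the full-cycle product must be 1, so the missing rate is 1 / 4.798904919588 ≈ 0.2083809.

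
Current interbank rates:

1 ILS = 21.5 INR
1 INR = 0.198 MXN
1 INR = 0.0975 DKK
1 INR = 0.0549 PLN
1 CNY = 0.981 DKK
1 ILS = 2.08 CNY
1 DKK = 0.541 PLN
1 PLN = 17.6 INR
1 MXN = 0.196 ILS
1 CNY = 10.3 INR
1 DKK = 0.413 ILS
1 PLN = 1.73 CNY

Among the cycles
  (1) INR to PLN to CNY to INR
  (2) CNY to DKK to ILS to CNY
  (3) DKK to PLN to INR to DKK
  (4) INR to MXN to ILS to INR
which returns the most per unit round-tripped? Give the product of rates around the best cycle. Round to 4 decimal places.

(1) 0.0549 × 1.73 × 10.3 = 0.97826
(2) 0.981 × 0.413 × 2.08 = 0.84272
(3) 0.541 × 17.6 × 0.0975 = 0.92836
(4) 0.198 × 0.196 × 21.5 = 0.83437
Highest is cycle (1) at 0.9783 (≤1, no arbitrage).

0.9783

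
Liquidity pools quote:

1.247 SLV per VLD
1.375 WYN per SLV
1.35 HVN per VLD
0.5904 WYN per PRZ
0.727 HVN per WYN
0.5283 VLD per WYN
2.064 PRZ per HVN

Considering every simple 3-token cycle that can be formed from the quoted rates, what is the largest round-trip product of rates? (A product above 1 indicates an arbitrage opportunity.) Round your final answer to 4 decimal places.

0.9058

WYN→VLD→SLV→WYN: 0.5283 × 1.247 × 1.375 = 0.90584
WYN→HVN→PRZ→WYN: 0.727 × 2.064 × 0.5904 = 0.88591
Maximum is WYN→VLD→SLV→WYN at 0.9058; no arbitrage — every cycle loses value.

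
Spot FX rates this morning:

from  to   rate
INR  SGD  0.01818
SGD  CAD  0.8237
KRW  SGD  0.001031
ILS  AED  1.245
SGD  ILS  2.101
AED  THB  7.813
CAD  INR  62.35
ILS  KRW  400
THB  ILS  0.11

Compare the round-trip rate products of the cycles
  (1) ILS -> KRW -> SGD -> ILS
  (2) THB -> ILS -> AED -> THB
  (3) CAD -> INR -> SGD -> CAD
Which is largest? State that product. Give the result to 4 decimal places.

1.0700

(1) 400 × 0.001031 × 2.101 = 0.86645
(2) 0.11 × 1.245 × 7.813 = 1.06999
(3) 62.35 × 0.01818 × 0.8237 = 0.93368
Highest is cycle (2) at 1.0700 (>1, arbitrage).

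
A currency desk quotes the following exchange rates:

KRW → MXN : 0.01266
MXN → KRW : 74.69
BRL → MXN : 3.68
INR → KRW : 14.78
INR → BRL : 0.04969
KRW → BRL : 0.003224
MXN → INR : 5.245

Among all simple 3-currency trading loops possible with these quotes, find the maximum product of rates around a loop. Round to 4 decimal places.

0.9814

INR→KRW→MXN→INR: 14.78 × 0.01266 × 5.245 = 0.98142
BRL→MXN→INR→BRL: 3.68 × 5.245 × 0.04969 = 0.95910
BRL→MXN→KRW→BRL: 3.68 × 74.69 × 0.003224 = 0.88615
Maximum is INR→KRW→MXN→INR at 0.9814; no arbitrage — every cycle loses value.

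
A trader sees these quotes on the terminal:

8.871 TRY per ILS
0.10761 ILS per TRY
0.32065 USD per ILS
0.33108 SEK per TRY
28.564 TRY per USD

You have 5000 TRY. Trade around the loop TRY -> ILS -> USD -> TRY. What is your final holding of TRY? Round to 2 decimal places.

5000 TRY × 0.10761 = 538.05 ILS
538.05 ILS × 0.32065 = 172.5257325 USD
172.5257325 USD × 28.564 = 4928.02502313 TRY

4928.03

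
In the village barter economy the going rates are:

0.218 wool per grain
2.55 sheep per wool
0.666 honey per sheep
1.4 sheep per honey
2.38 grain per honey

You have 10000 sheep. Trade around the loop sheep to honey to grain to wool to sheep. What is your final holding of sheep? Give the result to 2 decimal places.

10000 sheep × 0.666 = 6660 honey
6660 honey × 2.38 = 15850.8 grain
15850.8 grain × 0.218 = 3455.4744 wool
3455.4744 wool × 2.55 = 8811.45972 sheep

8811.46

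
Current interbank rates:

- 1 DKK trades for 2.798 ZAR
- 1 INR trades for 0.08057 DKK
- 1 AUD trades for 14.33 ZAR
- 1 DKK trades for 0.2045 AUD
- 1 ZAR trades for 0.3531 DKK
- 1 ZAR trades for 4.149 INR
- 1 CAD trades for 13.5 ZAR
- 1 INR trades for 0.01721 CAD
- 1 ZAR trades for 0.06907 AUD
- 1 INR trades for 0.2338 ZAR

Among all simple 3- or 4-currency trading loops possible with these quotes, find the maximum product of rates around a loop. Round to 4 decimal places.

DKK→AUD→ZAR→DKK: 0.2045 × 14.33 × 0.3531 = 1.03475
DKK→AUD→ZAR→INR→DKK: 0.2045 × 14.33 × 4.149 × 0.08057 = 0.97962
CAD→ZAR→INR→CAD: 13.5 × 4.149 × 0.01721 = 0.96396
DKK→ZAR→INR→DKK: 2.798 × 4.149 × 0.08057 = 0.93533
Maximum is DKK→AUD→ZAR→DKK at 1.0348; arbitrage exists.

1.0348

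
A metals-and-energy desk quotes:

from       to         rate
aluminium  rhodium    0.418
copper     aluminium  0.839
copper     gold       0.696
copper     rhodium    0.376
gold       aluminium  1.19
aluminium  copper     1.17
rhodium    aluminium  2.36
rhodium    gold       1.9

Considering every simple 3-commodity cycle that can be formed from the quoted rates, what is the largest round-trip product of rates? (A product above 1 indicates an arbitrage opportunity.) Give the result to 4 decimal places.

rhodium→aluminium→copper→rhodium: 2.36 × 1.17 × 0.376 = 1.03821
gold→aluminium→copper→gold: 1.19 × 1.17 × 0.696 = 0.96904
rhodium→gold→aluminium→rhodium: 1.9 × 1.19 × 0.418 = 0.94510
Maximum is rhodium→aluminium→copper→rhodium at 1.0382; arbitrage exists.

1.0382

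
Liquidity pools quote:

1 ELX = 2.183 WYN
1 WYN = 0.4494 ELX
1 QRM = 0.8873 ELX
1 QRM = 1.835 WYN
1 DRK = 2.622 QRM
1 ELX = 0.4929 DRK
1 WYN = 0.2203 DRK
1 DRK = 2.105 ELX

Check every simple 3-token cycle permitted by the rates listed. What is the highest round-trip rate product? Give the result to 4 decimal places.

1.1467

DRK→QRM→ELX→DRK: 2.622 × 0.8873 × 0.4929 = 1.14673
WYN→DRK→QRM→WYN: 0.2203 × 2.622 × 1.835 = 1.05994
WYN→DRK→ELX→WYN: 0.2203 × 2.105 × 2.183 = 1.01233
Maximum is DRK→QRM→ELX→DRK at 1.1467; arbitrage exists.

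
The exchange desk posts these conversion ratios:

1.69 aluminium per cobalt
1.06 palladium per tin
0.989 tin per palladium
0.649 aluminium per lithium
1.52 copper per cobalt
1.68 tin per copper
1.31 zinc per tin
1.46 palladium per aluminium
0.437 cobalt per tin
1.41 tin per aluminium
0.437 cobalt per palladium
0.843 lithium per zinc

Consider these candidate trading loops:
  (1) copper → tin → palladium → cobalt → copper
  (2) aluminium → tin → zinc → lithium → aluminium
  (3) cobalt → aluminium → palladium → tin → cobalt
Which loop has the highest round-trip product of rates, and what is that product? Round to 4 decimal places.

(1) 1.68 × 1.06 × 0.437 × 1.52 = 1.18288
(2) 1.41 × 1.31 × 0.843 × 0.649 = 1.01056
(3) 1.69 × 1.46 × 0.989 × 0.437 = 1.06639
Highest is cycle (1) at 1.1829 (>1, arbitrage).

1.1829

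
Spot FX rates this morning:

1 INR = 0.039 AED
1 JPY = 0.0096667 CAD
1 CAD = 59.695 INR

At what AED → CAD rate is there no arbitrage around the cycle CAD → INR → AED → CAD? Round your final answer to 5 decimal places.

0.42953

Known legs of the cycle: 59.695 × 0.039 = 2.328105
For no arbitrage the full-cycle product must be 1, so the missing rate is 1 / 2.328105 ≈ 0.4295339.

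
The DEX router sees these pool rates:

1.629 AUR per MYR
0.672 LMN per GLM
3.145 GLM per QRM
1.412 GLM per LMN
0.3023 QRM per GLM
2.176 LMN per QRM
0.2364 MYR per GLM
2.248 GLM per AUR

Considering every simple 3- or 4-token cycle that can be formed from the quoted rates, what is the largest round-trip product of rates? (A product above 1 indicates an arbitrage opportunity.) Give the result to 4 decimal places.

0.9288

GLM→QRM→LMN→GLM: 0.3023 × 2.176 × 1.412 = 0.92882
AUR→GLM→MYR→AUR: 2.248 × 0.2364 × 1.629 = 0.86569
Maximum is GLM→QRM→LMN→GLM at 0.9288; no arbitrage — every cycle loses value.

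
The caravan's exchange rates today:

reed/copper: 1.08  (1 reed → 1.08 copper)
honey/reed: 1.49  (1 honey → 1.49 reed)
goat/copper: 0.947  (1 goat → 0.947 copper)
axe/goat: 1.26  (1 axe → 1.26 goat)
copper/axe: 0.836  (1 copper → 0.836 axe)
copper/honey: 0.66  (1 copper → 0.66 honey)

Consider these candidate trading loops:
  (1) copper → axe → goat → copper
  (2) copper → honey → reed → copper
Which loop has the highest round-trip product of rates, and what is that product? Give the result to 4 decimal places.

(1) 0.836 × 1.26 × 0.947 = 0.99753
(2) 0.66 × 1.49 × 1.08 = 1.06207
Highest is cycle (2) at 1.0621 (>1, arbitrage).

1.0621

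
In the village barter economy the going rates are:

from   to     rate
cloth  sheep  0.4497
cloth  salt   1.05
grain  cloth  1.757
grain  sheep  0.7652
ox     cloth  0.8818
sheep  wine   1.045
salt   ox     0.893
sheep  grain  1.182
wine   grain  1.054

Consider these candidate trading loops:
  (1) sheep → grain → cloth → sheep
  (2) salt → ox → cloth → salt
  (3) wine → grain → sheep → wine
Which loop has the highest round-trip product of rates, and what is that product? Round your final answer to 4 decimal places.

(1) 1.182 × 1.757 × 0.4497 = 0.93393
(2) 0.893 × 0.8818 × 1.05 = 0.82682
(3) 1.054 × 0.7652 × 1.045 = 0.84281
Highest is cycle (1) at 0.9339 (≤1, no arbitrage).

0.9339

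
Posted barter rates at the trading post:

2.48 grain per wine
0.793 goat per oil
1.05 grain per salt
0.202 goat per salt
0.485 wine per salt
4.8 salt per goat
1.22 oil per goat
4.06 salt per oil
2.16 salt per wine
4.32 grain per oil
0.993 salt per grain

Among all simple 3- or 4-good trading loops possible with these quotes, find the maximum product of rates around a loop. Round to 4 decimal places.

salt→wine→grain→salt: 0.485 × 2.48 × 0.993 = 1.19438
goat→oil→grain→salt→goat: 1.22 × 4.32 × 0.993 × 0.202 = 1.05717
goat→oil→salt→goat: 1.22 × 4.06 × 0.202 = 1.00055
Maximum is salt→wine→grain→salt at 1.1944; arbitrage exists.

1.1944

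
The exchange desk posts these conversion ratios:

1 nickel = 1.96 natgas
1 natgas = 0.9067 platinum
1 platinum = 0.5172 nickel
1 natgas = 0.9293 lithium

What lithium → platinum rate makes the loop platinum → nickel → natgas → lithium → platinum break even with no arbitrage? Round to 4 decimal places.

1.0615

Known legs of the cycle: 0.5172 × 1.96 × 0.9293 = 0.9420425616
For no arbitrage the full-cycle product must be 1, so the missing rate is 1 / 0.9420425616 ≈ 1.061523.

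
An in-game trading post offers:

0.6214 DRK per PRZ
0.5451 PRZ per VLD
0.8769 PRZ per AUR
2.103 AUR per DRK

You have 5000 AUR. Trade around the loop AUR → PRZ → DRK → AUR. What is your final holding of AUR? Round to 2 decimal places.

5000 AUR × 0.8769 = 4384.5 PRZ
4384.5 PRZ × 0.6214 = 2724.5283 DRK
2724.5283 DRK × 2.103 = 5729.6830149 AUR

5729.68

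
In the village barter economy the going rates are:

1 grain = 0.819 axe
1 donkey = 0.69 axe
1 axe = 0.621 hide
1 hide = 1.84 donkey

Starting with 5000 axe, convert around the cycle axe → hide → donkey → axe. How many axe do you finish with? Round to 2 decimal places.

5000 axe × 0.621 = 3105 hide
3105 hide × 1.84 = 5713.2 donkey
5713.2 donkey × 0.69 = 3942.108 axe

3942.11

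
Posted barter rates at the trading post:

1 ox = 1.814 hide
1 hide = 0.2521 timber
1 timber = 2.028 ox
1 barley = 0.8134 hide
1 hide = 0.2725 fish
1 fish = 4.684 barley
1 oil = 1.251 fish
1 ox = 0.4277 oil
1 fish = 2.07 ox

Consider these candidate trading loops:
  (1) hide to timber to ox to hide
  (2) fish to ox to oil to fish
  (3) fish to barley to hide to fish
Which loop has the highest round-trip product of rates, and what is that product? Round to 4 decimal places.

(1) 0.2521 × 2.028 × 1.814 = 0.92742
(2) 2.07 × 0.4277 × 1.251 = 1.10756
(3) 4.684 × 0.8134 × 0.2725 = 1.03822
Highest is cycle (2) at 1.1076 (>1, arbitrage).

1.1076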